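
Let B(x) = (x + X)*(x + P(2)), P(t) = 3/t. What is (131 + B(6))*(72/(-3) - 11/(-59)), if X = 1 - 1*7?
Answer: -184055/59 ≈ -3119.6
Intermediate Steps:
X = -6 (X = 1 - 7 = -6)
B(x) = (-6 + x)*(3/2 + x) (B(x) = (x - 6)*(x + 3/2) = (-6 + x)*(x + 3*(½)) = (-6 + x)*(x + 3/2) = (-6 + x)*(3/2 + x))
(131 + B(6))*(72/(-3) - 11/(-59)) = (131 + (-9 + 6² - 9/2*6))*(72/(-3) - 11/(-59)) = (131 + (-9 + 36 - 27))*(72*(-⅓) - 11*(-1/59)) = (131 + 0)*(-24 + 11/59) = 131*(-1405/59) = -184055/59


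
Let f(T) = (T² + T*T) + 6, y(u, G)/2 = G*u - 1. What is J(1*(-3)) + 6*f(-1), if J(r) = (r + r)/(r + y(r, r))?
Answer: 618/13 ≈ 47.538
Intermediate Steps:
y(u, G) = -2 + 2*G*u (y(u, G) = 2*(G*u - 1) = 2*(-1 + G*u) = -2 + 2*G*u)
J(r) = 2*r/(-2 + r + 2*r²) (J(r) = (r + r)/(r + (-2 + 2*r*r)) = (2*r)/(r + (-2 + 2*r²)) = (2*r)/(-2 + r + 2*r²) = 2*r/(-2 + r + 2*r²))
f(T) = 6 + 2*T² (f(T) = (T² + T²) + 6 = 2*T² + 6 = 6 + 2*T²)
J(1*(-3)) + 6*f(-1) = 2*(1*(-3))/(-2 + 1*(-3) + 2*(1*(-3))²) + 6*(6 + 2*(-1)²) = 2*(-3)/(-2 - 3 + 2*(-3)²) + 6*(6 + 2*1) = 2*(-3)/(-2 - 3 + 2*9) + 6*(6 + 2) = 2*(-3)/(-2 - 3 + 18) + 6*8 = 2*(-3)/13 + 48 = 2*(-3)*(1/13) + 48 = -6/13 + 48 = 618/13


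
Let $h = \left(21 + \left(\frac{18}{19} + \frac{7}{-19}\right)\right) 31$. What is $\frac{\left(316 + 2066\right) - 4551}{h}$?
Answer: $- \frac{41211}{12710} \approx -3.2424$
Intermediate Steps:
$h = \frac{12710}{19}$ ($h = \left(21 + \left(18 \cdot \frac{1}{19} + 7 \left(- \frac{1}{19}\right)\right)\right) 31 = \left(21 + \left(\frac{18}{19} - \frac{7}{19}\right)\right) 31 = \left(21 + \frac{11}{19}\right) 31 = \frac{410}{19} \cdot 31 = \frac{12710}{19} \approx 668.95$)
$\frac{\left(316 + 2066\right) - 4551}{h} = \frac{\left(316 + 2066\right) - 4551}{\frac{12710}{19}} = \left(2382 - 4551\right) \frac{19}{12710} = \left(-2169\right) \frac{19}{12710} = - \frac{41211}{12710}$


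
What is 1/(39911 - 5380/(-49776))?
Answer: 12444/496653829 ≈ 2.5056e-5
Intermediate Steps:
1/(39911 - 5380/(-49776)) = 1/(39911 - 5380*(-1/49776)) = 1/(39911 + 1345/12444) = 1/(496653829/12444) = 12444/496653829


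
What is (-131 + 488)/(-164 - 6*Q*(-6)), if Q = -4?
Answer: -51/44 ≈ -1.1591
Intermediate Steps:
(-131 + 488)/(-164 - 6*Q*(-6)) = (-131 + 488)/(-164 - 6*(-4)*(-6)) = 357/(-164 + 24*(-6)) = 357/(-164 - 144) = 357/(-308) = 357*(-1/308) = -51/44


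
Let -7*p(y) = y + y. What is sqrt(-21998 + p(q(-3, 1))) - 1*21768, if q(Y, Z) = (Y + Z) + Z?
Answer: -21768 + 8*I*sqrt(16842)/7 ≈ -21768.0 + 148.32*I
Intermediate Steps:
q(Y, Z) = Y + 2*Z
p(y) = -2*y/7 (p(y) = -(y + y)/7 = -2*y/7)
sqrt(-21998 + p(q(-3, 1))) - 1*21768 = sqrt(-21998 - 2*(-3 + 2*1)/7) - 1*21768 = sqrt(-21998 - 2*(-3 + 2)/7) - 21768 = sqrt(-21998 - 2/7*(-1)) - 21768 = sqrt(-21998 + 2/7) - 21768 = sqrt(-153984/7) - 21768 = 8*I*sqrt(16842)/7 - 21768 = -21768 + 8*I*sqrt(16842)/7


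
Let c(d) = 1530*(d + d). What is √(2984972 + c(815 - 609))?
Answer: 2*√903833 ≈ 1901.4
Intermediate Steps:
c(d) = 3060*d (c(d) = 1530*(2*d) = 3060*d)
√(2984972 + c(815 - 609)) = √(2984972 + 3060*(815 - 609)) = √(2984972 + 3060*206) = √(2984972 + 630360) = √3615332 = 2*√903833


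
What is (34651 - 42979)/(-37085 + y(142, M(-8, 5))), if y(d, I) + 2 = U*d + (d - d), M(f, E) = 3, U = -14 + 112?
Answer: 8328/23171 ≈ 0.35941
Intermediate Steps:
U = 98
y(d, I) = -2 + 98*d (y(d, I) = -2 + (98*d + (d - d)) = -2 + (98*d + 0) = -2 + 98*d)
(34651 - 42979)/(-37085 + y(142, M(-8, 5))) = (34651 - 42979)/(-37085 + (-2 + 98*142)) = -8328/(-37085 + (-2 + 13916)) = -8328/(-37085 + 13914) = -8328/(-23171) = -8328*(-1/23171) = 8328/23171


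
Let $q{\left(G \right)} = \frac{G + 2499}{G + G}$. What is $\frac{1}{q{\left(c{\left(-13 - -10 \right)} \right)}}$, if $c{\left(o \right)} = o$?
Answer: $- \frac{1}{416} \approx -0.0024038$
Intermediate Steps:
$q{\left(G \right)} = \frac{2499 + G}{2 G}$
$\frac{1}{q{\left(c{\left(-13 - -10 \right)} \right)}} = \frac{1}{\frac{1}{2} \frac{1}{-13 - -10} \left(2499 - 3\right)} = \frac{1}{\frac{1}{2} \frac{1}{-13 + 10} \left(2499 + \left(-13 + 10\right)\right)} = \frac{1}{\frac{1}{2} \frac{1}{-3} \left(2499 - 3\right)} = \frac{1}{\frac{1}{2} \left(- \frac{1}{3}\right) 2496} = \frac{1}{-416} = - \frac{1}{416}$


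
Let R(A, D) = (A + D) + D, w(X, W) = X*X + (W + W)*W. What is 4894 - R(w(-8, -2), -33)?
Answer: 4888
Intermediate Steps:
w(X, W) = X² + 2*W² (w(X, W) = X² + (2*W)*W = X² + 2*W²)
R(A, D) = A + 2*D
4894 - R(w(-8, -2), -33) = 4894 - (((-8)² + 2*(-2)²) + 2*(-33)) = 4894 - ((64 + 2*4) - 66) = 4894 - ((64 + 8) - 66) = 4894 - (72 - 66) = 4894 - 1*6 = 4894 - 6 = 4888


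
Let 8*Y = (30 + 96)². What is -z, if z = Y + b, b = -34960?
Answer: 65951/2 ≈ 32976.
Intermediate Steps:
Y = 3969/2 (Y = (30 + 96)²/8 = (⅛)*126² = (⅛)*15876 = 3969/2 ≈ 1984.5)
z = -65951/2 (z = 3969/2 - 34960 = -65951/2 ≈ -32976.)
-z = -1*(-65951/2) = 65951/2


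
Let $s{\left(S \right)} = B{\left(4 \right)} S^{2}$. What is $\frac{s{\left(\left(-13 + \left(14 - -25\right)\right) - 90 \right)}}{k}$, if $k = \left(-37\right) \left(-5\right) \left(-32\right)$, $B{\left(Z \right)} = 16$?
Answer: $- \frac{2048}{185} \approx -11.07$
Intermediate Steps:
$k = -5920$ ($k = 185 \left(-32\right) = -5920$)
$s{\left(S \right)} = 16 S^{2}$
$\frac{s{\left(\left(-13 + \left(14 - -25\right)\right) - 90 \right)}}{k} = \frac{16 \left(\left(-13 + \left(14 - -25\right)\right) - 90\right)^{2}}{-5920} = 16 \left(\left(-13 + \left(14 + 25\right)\right) - 90\right)^{2} \left(- \frac{1}{5920}\right) = 16 \left(\left(-13 + 39\right) - 90\right)^{2} \left(- \frac{1}{5920}\right) = 16 \left(26 - 90\right)^{2} \left(- \frac{1}{5920}\right) = 16 \left(-64\right)^{2} \left(- \frac{1}{5920}\right) = 16 \cdot 4096 \left(- \frac{1}{5920}\right) = 65536 \left(- \frac{1}{5920}\right) = - \frac{2048}{185}$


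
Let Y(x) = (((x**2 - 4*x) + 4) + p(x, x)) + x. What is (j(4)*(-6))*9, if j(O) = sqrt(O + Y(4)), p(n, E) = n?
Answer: -216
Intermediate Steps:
Y(x) = 4 + x**2 - 2*x (Y(x) = (((x**2 - 4*x) + 4) + x) + x = ((4 + x**2 - 4*x) + x) + x = (4 + x**2 - 3*x) + x = 4 + x**2 - 2*x)
j(O) = sqrt(12 + O) (j(O) = sqrt(O + (4 + 4**2 - 2*4)) = sqrt(O + (4 + 16 - 8)) = sqrt(O + 12) = sqrt(12 + O))
(j(4)*(-6))*9 = (sqrt(12 + 4)*(-6))*9 = (sqrt(16)*(-6))*9 = (4*(-6))*9 = -24*9 = -216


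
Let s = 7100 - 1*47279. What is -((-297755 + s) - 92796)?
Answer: 430730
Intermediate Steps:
s = -40179 (s = 7100 - 47279 = -40179)
-((-297755 + s) - 92796) = -((-297755 - 40179) - 92796) = -(-337934 - 92796) = -1*(-430730) = 430730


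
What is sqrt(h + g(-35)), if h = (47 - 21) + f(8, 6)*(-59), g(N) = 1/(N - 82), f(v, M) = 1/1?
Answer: I*sqrt(50206)/39 ≈ 5.7453*I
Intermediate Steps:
f(v, M) = 1
g(N) = 1/(-82 + N)
h = -33 (h = (47 - 21) + 1*(-59) = 26 - 59 = -33)
sqrt(h + g(-35)) = sqrt(-33 + 1/(-82 - 35)) = sqrt(-33 + 1/(-117)) = sqrt(-33 - 1/117) = sqrt(-3862/117) = I*sqrt(50206)/39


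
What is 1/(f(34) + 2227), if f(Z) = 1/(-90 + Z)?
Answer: 56/124711 ≈ 0.00044904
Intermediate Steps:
1/(f(34) + 2227) = 1/(1/(-90 + 34) + 2227) = 1/(1/(-56) + 2227) = 1/(-1/56 + 2227) = 1/(124711/56) = 56/124711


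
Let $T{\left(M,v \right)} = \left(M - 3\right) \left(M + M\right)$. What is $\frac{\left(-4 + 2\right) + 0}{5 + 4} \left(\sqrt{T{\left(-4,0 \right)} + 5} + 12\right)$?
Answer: $- \frac{8}{3} - \frac{2 \sqrt{61}}{9} \approx -4.4023$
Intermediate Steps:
$T{\left(M,v \right)} = 2 M \left(-3 + M\right)$ ($T{\left(M,v \right)} = \left(-3 + M\right) 2 M = 2 M \left(-3 + M\right)$)
$\frac{\left(-4 + 2\right) + 0}{5 + 4} \left(\sqrt{T{\left(-4,0 \right)} + 5} + 12\right) = \frac{\left(-4 + 2\right) + 0}{5 + 4} \left(\sqrt{2 \left(-4\right) \left(-3 - 4\right) + 5} + 12\right) = \frac{-2 + 0}{9} \left(\sqrt{2 \left(-4\right) \left(-7\right) + 5} + 12\right) = \left(-2\right) \frac{1}{9} \left(\sqrt{56 + 5} + 12\right) = - \frac{2 \left(\sqrt{61} + 12\right)}{9} = - \frac{2 \left(12 + \sqrt{61}\right)}{9} = - \frac{8}{3} - \frac{2 \sqrt{61}}{9}$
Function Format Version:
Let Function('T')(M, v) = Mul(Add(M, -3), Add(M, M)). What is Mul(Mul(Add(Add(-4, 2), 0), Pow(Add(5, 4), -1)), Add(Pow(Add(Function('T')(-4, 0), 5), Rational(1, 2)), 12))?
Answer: Add(Rational(-8, 3), Mul(Rational(-2, 9), Pow(61, Rational(1, 2)))) ≈ -4.4023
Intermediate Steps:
Function('T')(M, v) = Mul(2, M, Add(-3, M)) (Function('T')(M, v) = Mul(Add(-3, M), Mul(2, M)) = Mul(2, M, Add(-3, M)))
Mul(Mul(Add(Add(-4, 2), 0), Pow(Add(5, 4), -1)), Add(Pow(Add(Function('T')(-4, 0), 5), Rational(1, 2)), 12)) = Mul(Mul(Add(Add(-4, 2), 0), Pow(Add(5, 4), -1)), Add(Pow(Add(Mul(2, -4, Add(-3, -4)), 5), Rational(1, 2)), 12)) = Mul(Mul(Add(-2, 0), Pow(9, -1)), Add(Pow(Add(Mul(2, -4, -7), 5), Rational(1, 2)), 12)) = Mul(Mul(-2, Rational(1, 9)), Add(Pow(Add(56, 5), Rational(1, 2)), 12)) = Mul(Rational(-2, 9), Add(Pow(61, Rational(1, 2)), 12)) = Mul(Rational(-2, 9), Add(12, Pow(61, Rational(1, 2)))) = Add(Rational(-8, 3), Mul(Rational(-2, 9), Pow(61, Rational(1, 2))))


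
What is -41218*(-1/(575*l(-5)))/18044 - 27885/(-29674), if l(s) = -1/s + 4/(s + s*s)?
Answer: 29237299783/30787665220 ≈ 0.94964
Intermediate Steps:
l(s) = -1/s + 4/(s + s²)
-41218*(-1/(575*l(-5)))/18044 - 27885/(-29674) = -41218*(1 - 5)/(115*(3 - 1*(-5)))/18044 - 27885/(-29674) = -41218*(-4/(115*(3 + 5)))*(1/18044) - 27885*(-1/29674) = -41218/(-⅕*(-¼)*8*(-575))*(1/18044) + 27885/29674 = -41218/((⅖)*(-575))*(1/18044) + 27885/29674 = -41218/(-230)*(1/18044) + 27885/29674 = -41218*(-1/230)*(1/18044) + 27885/29674 = (20609/115)*(1/18044) + 27885/29674 = 20609/2075060 + 27885/29674 = 29237299783/30787665220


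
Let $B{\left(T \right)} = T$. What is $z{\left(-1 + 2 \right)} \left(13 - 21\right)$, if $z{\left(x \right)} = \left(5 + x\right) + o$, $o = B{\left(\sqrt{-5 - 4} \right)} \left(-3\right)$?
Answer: $-48 + 72 i \approx -48.0 + 72.0 i$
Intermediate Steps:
$o = - 9 i$ ($o = \sqrt{-5 - 4} \left(-3\right) = \sqrt{-9} \left(-3\right) = 3 i \left(-3\right) = - 9 i \approx - 9.0 i$)
$z{\left(x \right)} = 5 + x - 9 i$ ($z{\left(x \right)} = \left(5 + x\right) - 9 i = 5 + x - 9 i$)
$z{\left(-1 + 2 \right)} \left(13 - 21\right) = \left(5 + \left(-1 + 2\right) - 9 i\right) \left(13 - 21\right) = \left(5 + 1 - 9 i\right) \left(-8\right) = \left(6 - 9 i\right) \left(-8\right) = -48 + 72 i$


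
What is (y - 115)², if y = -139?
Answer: 64516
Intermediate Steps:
(y - 115)² = (-139 - 115)² = (-254)² = 64516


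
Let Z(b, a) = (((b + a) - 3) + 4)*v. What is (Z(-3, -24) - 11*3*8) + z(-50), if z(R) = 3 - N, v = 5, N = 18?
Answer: -409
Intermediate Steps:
z(R) = -15 (z(R) = 3 - 1*18 = 3 - 18 = -15)
Z(b, a) = 5 + 5*a + 5*b (Z(b, a) = (((b + a) - 3) + 4)*5 = (((a + b) - 3) + 4)*5 = ((-3 + a + b) + 4)*5 = (1 + a + b)*5 = 5 + 5*a + 5*b)
(Z(-3, -24) - 11*3*8) + z(-50) = ((5 + 5*(-24) + 5*(-3)) - 11*3*8) - 15 = ((5 - 120 - 15) - 33*8) - 15 = (-130 - 264) - 15 = -394 - 15 = -409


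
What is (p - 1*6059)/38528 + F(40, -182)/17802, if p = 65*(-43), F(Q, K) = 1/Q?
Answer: -4581917/19938240 ≈ -0.22981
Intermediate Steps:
p = -2795
(p - 1*6059)/38528 + F(40, -182)/17802 = (-2795 - 1*6059)/38528 + 1/(40*17802) = (-2795 - 6059)*(1/38528) + (1/40)*(1/17802) = -8854*1/38528 + 1/712080 = -4427/19264 + 1/712080 = -4581917/19938240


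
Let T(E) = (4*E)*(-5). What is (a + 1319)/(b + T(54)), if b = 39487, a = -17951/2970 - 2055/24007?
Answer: 93608689003/2738449441530 ≈ 0.034183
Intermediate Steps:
a = -437053007/71300790 (a = -17951*1/2970 - 2055*1/24007 = -17951/2970 - 2055/24007 = -437053007/71300790 ≈ -6.1297)
T(E) = -20*E
(a + 1319)/(b + T(54)) = (-437053007/71300790 + 1319)/(39487 - 20*54) = 93608689003/(71300790*(39487 - 1080)) = (93608689003/71300790)/38407 = (93608689003/71300790)*(1/38407) = 93608689003/2738449441530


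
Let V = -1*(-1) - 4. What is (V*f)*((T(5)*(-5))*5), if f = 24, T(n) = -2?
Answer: -3600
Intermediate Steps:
V = -3 (V = 1 - 4 = -3)
(V*f)*((T(5)*(-5))*5) = (-3*24)*(-2*(-5)*5) = -720*5 = -72*50 = -3600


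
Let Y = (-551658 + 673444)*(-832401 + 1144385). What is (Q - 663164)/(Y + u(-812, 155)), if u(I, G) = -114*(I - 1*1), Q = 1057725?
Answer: 394561/37995376106 ≈ 1.0384e-5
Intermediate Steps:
Y = 37995283424 (Y = 121786*311984 = 37995283424)
u(I, G) = 114 - 114*I (u(I, G) = -114*(I - 1) = -114*(-1 + I) = 114 - 114*I)
(Q - 663164)/(Y + u(-812, 155)) = (1057725 - 663164)/(37995283424 + (114 - 114*(-812))) = 394561/(37995283424 + (114 + 92568)) = 394561/(37995283424 + 92682) = 394561/37995376106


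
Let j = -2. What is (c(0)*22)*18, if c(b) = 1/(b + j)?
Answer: -198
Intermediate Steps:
c(b) = 1/(-2 + b) (c(b) = 1/(b - 2) = 1/(-2 + b))
(c(0)*22)*18 = (22/(-2 + 0))*18 = (22/(-2))*18 = -1/2*22*18 = -11*18 = -198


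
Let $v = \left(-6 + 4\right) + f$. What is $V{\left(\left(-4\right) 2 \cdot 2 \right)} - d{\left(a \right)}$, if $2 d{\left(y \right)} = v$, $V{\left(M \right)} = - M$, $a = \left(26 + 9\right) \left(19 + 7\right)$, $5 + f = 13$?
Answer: $13$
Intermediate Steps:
$f = 8$ ($f = -5 + 13 = 8$)
$v = 6$ ($v = \left(-6 + 4\right) + 8 = -2 + 8 = 6$)
$a = 910$ ($a = 35 \cdot 26 = 910$)
$d{\left(y \right)} = 3$ ($d{\left(y \right)} = \frac{1}{2} \cdot 6 = 3$)
$V{\left(\left(-4\right) 2 \cdot 2 \right)} - d{\left(a \right)} = - \left(-4\right) 2 \cdot 2 - 3 = - \left(-8\right) 2 - 3 = \left(-1\right) \left(-16\right) - 3 = 16 - 3 = 13$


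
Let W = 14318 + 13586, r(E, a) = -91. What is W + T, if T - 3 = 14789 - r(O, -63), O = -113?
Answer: 42787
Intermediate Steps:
W = 27904
T = 14883 (T = 3 + (14789 - 1*(-91)) = 3 + (14789 + 91) = 3 + 14880 = 14883)
W + T = 27904 + 14883 = 42787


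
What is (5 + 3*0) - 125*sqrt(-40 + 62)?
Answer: 5 - 125*sqrt(22) ≈ -581.30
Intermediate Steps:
(5 + 3*0) - 125*sqrt(-40 + 62) = (5 + 0) - 125*sqrt(22) = 5 - 125*sqrt(22)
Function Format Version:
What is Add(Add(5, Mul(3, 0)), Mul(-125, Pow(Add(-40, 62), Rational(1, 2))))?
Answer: Add(5, Mul(-125, Pow(22, Rational(1, 2)))) ≈ -581.30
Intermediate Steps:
Add(Add(5, Mul(3, 0)), Mul(-125, Pow(Add(-40, 62), Rational(1, 2)))) = Add(Add(5, 0), Mul(-125, Pow(22, Rational(1, 2)))) = Add(5, Mul(-125, Pow(22, Rational(1, 2))))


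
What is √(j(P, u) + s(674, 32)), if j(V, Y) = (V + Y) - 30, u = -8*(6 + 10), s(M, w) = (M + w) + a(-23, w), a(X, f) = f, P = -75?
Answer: √505 ≈ 22.472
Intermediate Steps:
s(M, w) = M + 2*w (s(M, w) = (M + w) + w = M + 2*w)
u = -128 (u = -8*16 = -128)
j(V, Y) = -30 + V + Y
√(j(P, u) + s(674, 32)) = √((-30 - 75 - 128) + (674 + 2*32)) = √(-233 + (674 + 64)) = √(-233 + 738) = √505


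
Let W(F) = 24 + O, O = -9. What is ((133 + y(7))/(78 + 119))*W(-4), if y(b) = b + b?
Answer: 2205/197 ≈ 11.193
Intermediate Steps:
y(b) = 2*b
W(F) = 15 (W(F) = 24 - 9 = 15)
((133 + y(7))/(78 + 119))*W(-4) = ((133 + 2*7)/(78 + 119))*15 = ((133 + 14)/197)*15 = (147*(1/197))*15 = (147/197)*15 = 2205/197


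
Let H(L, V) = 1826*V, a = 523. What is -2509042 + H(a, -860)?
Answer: -4079402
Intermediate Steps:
-2509042 + H(a, -860) = -2509042 + 1826*(-860) = -2509042 - 1570360 = -4079402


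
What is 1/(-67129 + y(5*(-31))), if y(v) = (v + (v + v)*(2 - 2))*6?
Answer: -1/68059 ≈ -1.4693e-5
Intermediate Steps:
y(v) = 6*v (y(v) = (v + (2*v)*0)*6 = (v + 0)*6 = v*6 = 6*v)
1/(-67129 + y(5*(-31))) = 1/(-67129 + 6*(5*(-31))) = 1/(-67129 + 6*(-155)) = 1/(-67129 - 930) = 1/(-68059) = -1/68059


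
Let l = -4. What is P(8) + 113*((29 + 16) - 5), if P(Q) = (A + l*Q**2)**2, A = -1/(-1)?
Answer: 69545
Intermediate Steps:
A = 1 (A = -1*(-1) = 1)
P(Q) = (1 - 4*Q**2)**2
P(8) + 113*((29 + 16) - 5) = (-1 + 4*8**2)**2 + 113*((29 + 16) - 5) = (-1 + 4*64)**2 + 113*(45 - 5) = (-1 + 256)**2 + 113*40 = 255**2 + 4520 = 65025 + 4520 = 69545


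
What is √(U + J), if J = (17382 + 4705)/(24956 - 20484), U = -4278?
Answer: I*√126414238/172 ≈ 65.369*I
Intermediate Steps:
J = 1699/344 (J = 22087/4472 = 22087*(1/4472) = 1699/344 ≈ 4.9389)
√(U + J) = √(-4278 + 1699/344) = √(-1469933/344) = I*√126414238/172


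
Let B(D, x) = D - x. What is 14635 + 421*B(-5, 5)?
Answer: 10425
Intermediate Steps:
14635 + 421*B(-5, 5) = 14635 + 421*(-5 - 1*5) = 14635 + 421*(-5 - 5) = 14635 + 421*(-10) = 14635 - 4210 = 10425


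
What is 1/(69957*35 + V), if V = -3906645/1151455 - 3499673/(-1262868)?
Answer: 290827134588/712088604130848331 ≈ 4.0841e-7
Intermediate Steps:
V = -180772196729/290827134588 (V = -3906645*1/1151455 - 3499673*(-1/1262868) = -781329/230291 + 3499673/1262868 = -180772196729/290827134588 ≈ -0.62158)
1/(69957*35 + V) = 1/(69957*35 - 180772196729/290827134588) = 1/(2448495 - 180772196729/290827134588) = 1/(712088604130848331/290827134588) = 290827134588/712088604130848331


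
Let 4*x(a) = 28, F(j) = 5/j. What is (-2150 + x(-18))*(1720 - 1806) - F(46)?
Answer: 8477703/46 ≈ 1.8430e+5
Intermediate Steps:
x(a) = 7 (x(a) = (1/4)*28 = 7)
(-2150 + x(-18))*(1720 - 1806) - F(46) = (-2150 + 7)*(1720 - 1806) - 5/46 = -2143*(-86) - 5/46 = 184298 - 1*5/46 = 184298 - 5/46 = 8477703/46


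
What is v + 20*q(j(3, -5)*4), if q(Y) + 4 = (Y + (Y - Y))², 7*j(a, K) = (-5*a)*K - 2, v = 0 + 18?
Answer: 1702242/49 ≈ 34740.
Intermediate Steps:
v = 18
j(a, K) = -2/7 - 5*K*a/7 (j(a, K) = ((-5*a)*K - 2)/7 = (-5*K*a - 2)/7 = (-2 - 5*K*a)/7 = -2/7 - 5*K*a/7)
q(Y) = -4 + Y² (q(Y) = -4 + (Y + (Y - Y))² = -4 + (Y + 0)² = -4 + Y²)
v + 20*q(j(3, -5)*4) = 18 + 20*(-4 + ((-2/7 - 5/7*(-5)*3)*4)²) = 18 + 20*(-4 + ((-2/7 + 75/7)*4)²) = 18 + 20*(-4 + ((73/7)*4)²) = 18 + 20*(-4 + (292/7)²) = 18 + 20*(-4 + 85264/49) = 18 + 20*(85068/49) = 18 + 1701360/49 = 1702242/49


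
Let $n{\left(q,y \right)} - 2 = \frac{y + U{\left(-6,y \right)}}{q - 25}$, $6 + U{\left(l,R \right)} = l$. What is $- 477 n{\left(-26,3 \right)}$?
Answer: $- \frac{17649}{17} \approx -1038.2$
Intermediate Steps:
$U{\left(l,R \right)} = -6 + l$
$n{\left(q,y \right)} = 2 + \frac{-12 + y}{-25 + q}$ ($n{\left(q,y \right)} = 2 + \frac{y - 12}{q - 25} = 2 + \frac{y - 12}{-25 + q} = 2 + \frac{-12 + y}{-25 + q}$)
$- 477 n{\left(-26,3 \right)} = - 477 \frac{-62 + 3 + 2 \left(-26\right)}{-25 - 26} = - 477 \frac{-62 + 3 - 52}{-51} = - 477 \left(\left(- \frac{1}{51}\right) \left(-111\right)\right) = \left(-477\right) \frac{37}{17} = - \frac{17649}{17}$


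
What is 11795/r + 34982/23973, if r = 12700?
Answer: 145406587/60891420 ≈ 2.3880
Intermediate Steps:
11795/r + 34982/23973 = 11795/12700 + 34982/23973 = 11795*(1/12700) + 34982*(1/23973) = 2359/2540 + 34982/23973 = 145406587/60891420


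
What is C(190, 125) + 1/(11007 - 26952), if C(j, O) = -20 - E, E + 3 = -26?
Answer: 143504/15945 ≈ 8.9999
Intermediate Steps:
E = -29 (E = -3 - 26 = -29)
C(j, O) = 9 (C(j, O) = -20 - 1*(-29) = -20 + 29 = 9)
C(190, 125) + 1/(11007 - 26952) = 9 + 1/(11007 - 26952) = 9 + 1/(-15945) = 9 - 1/15945 = 143504/15945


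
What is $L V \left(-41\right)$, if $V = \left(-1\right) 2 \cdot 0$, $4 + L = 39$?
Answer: $0$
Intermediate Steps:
$L = 35$ ($L = -4 + 39 = 35$)
$V = 0$ ($V = \left(-2\right) 0 = 0$)
$L V \left(-41\right) = 35 \cdot 0 \left(-41\right) = 0 \left(-41\right) = 0$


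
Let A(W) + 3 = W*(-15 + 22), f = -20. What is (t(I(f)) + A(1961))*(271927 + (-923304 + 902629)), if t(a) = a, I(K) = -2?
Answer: 3447679944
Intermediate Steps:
A(W) = -3 + 7*W (A(W) = -3 + W*(-15 + 22) = -3 + W*7 = -3 + 7*W)
(t(I(f)) + A(1961))*(271927 + (-923304 + 902629)) = (-2 + (-3 + 7*1961))*(271927 + (-923304 + 902629)) = (-2 + (-3 + 13727))*(271927 - 20675) = (-2 + 13724)*251252 = 13722*251252 = 3447679944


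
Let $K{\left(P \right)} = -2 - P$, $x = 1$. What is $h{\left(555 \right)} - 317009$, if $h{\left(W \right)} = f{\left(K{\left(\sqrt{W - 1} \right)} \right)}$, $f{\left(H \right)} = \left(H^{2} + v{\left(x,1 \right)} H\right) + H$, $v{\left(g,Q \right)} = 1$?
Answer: $-316455 + 2 \sqrt{554} \approx -3.1641 \cdot 10^{5}$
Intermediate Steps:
$f{\left(H \right)} = H^{2} + 2 H$ ($f{\left(H \right)} = \left(H^{2} + 1 H\right) + H = \left(H^{2} + H\right) + H = \left(H + H^{2}\right) + H = H^{2} + 2 H$)
$h{\left(W \right)} = - \sqrt{-1 + W} \left(-2 - \sqrt{-1 + W}\right)$ ($h{\left(W \right)} = \left(-2 - \sqrt{W - 1}\right) \left(2 - \left(2 + \sqrt{W - 1}\right)\right) = \left(-2 - \sqrt{-1 + W}\right) \left(2 - \left(2 + \sqrt{-1 + W}\right)\right) = \left(-2 - \sqrt{-1 + W}\right) \left(- \sqrt{-1 + W}\right) = - \sqrt{-1 + W} \left(-2 - \sqrt{-1 + W}\right)$)
$h{\left(555 \right)} - 317009 = \left(-1 + 555 + 2 \sqrt{-1 + 555}\right) - 317009 = \left(-1 + 555 + 2 \sqrt{554}\right) - 317009 = \left(554 + 2 \sqrt{554}\right) - 317009 = -316455 + 2 \sqrt{554}$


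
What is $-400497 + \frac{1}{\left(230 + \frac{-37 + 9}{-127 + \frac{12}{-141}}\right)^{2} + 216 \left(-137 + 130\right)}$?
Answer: $- \frac{735702294488126307}{1836973296988} \approx -4.005 \cdot 10^{5}$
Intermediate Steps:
$-400497 + \frac{1}{\left(230 + \frac{-37 + 9}{-127 + \frac{12}{-141}}\right)^{2} + 216 \left(-137 + 130\right)} = -400497 + \frac{1}{\left(230 - \frac{28}{-127 + 12 \left(- \frac{1}{141}\right)}\right)^{2} + 216 \left(-7\right)} = -400497 + \frac{1}{\left(230 - \frac{28}{-127 - \frac{4}{47}}\right)^{2} - 1512} = -400497 + \frac{1}{\left(230 - \frac{28}{- \frac{5973}{47}}\right)^{2} - 1512} = -400497 + \frac{1}{\left(230 - - \frac{1316}{5973}\right)^{2} - 1512} = -400497 + \frac{1}{\left(230 + \frac{1316}{5973}\right)^{2} - 1512} = -400497 + \frac{1}{\left(\frac{1375106}{5973}\right)^{2} - 1512} = -400497 + \frac{1}{\frac{1890916511236}{35676729} - 1512} = -400497 + \frac{1}{\frac{1836973296988}{35676729}} = -400497 + \frac{35676729}{1836973296988} = - \frac{735702294488126307}{1836973296988}$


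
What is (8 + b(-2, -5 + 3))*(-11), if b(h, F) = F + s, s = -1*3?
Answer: -33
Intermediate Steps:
s = -3
b(h, F) = -3 + F (b(h, F) = F - 3 = -3 + F)
(8 + b(-2, -5 + 3))*(-11) = (8 + (-3 + (-5 + 3)))*(-11) = (8 + (-3 - 2))*(-11) = (8 - 5)*(-11) = 3*(-11) = -33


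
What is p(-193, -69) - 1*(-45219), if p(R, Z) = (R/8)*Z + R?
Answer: 373525/8 ≈ 46691.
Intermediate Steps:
p(R, Z) = R + R*Z/8 (p(R, Z) = (R/8)*Z + R = R*Z/8 + R = R + R*Z/8)
p(-193, -69) - 1*(-45219) = (⅛)*(-193)*(8 - 69) - 1*(-45219) = (⅛)*(-193)*(-61) + 45219 = 11773/8 + 45219 = 373525/8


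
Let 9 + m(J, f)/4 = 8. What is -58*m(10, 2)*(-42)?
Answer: -9744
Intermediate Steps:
m(J, f) = -4 (m(J, f) = -36 + 4*8 = -36 + 32 = -4)
-58*m(10, 2)*(-42) = -58*(-4)*(-42) = 232*(-42) = -9744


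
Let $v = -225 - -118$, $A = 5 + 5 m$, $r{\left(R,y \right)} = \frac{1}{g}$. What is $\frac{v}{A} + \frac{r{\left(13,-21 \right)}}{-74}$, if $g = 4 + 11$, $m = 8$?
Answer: $- \frac{7921}{3330} \approx -2.3787$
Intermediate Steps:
$g = 15$
$r{\left(R,y \right)} = \frac{1}{15}$
$A = 45$ ($A = 5 + 5 \cdot 8 = 5 + 40 = 45$)
$v = -107$ ($v = -225 + 118 = -107$)
$\frac{v}{A} + \frac{r{\left(13,-21 \right)}}{-74} = - \frac{107}{45} + \frac{1}{15 \left(-74\right)} = \left(-107\right) \frac{1}{45} + \frac{1}{15} \left(- \frac{1}{74}\right) = - \frac{107}{45} - \frac{1}{1110} = - \frac{7921}{3330}$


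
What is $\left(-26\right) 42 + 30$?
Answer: $-1062$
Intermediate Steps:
$\left(-26\right) 42 + 30 = -1092 + 30 = -1062$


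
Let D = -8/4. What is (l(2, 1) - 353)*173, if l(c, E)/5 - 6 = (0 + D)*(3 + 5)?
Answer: -69719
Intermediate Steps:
D = -2 (D = -8*¼ = -2)
l(c, E) = -50 (l(c, E) = 30 + 5*((0 - 2)*(3 + 5)) = 30 + 5*(-2*8) = 30 + 5*(-16) = 30 - 80 = -50)
(l(2, 1) - 353)*173 = (-50 - 353)*173 = -403*173 = -69719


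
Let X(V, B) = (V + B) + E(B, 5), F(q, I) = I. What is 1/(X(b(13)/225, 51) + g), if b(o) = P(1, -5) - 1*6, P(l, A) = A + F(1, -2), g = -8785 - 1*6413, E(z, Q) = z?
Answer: -225/3396613 ≈ -6.6242e-5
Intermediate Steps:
g = -15198 (g = -8785 - 6413 = -15198)
P(l, A) = -2 + A (P(l, A) = A - 2 = -2 + A)
b(o) = -13 (b(o) = (-2 - 5) - 1*6 = -7 - 6 = -13)
X(V, B) = V + 2*B (X(V, B) = (V + B) + B = (B + V) + B = V + 2*B)
1/(X(b(13)/225, 51) + g) = 1/((-13/225 + 2*51) - 15198) = 1/((-13*1/225 + 102) - 15198) = 1/((-13/225 + 102) - 15198) = 1/(22937/225 - 15198) = 1/(-3396613/225) = -225/3396613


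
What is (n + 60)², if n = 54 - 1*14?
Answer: 10000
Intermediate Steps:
n = 40 (n = 54 - 14 = 40)
(n + 60)² = (40 + 60)² = 100² = 10000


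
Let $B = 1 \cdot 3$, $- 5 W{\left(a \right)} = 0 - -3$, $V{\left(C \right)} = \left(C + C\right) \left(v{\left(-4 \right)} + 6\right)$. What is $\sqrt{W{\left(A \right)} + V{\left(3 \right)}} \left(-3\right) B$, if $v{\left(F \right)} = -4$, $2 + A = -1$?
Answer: $- \frac{9 \sqrt{285}}{5} \approx -30.388$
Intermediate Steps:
$A = -3$ ($A = -2 - 1 = -3$)
$V{\left(C \right)} = 4 C$ ($V{\left(C \right)} = \left(C + C\right) \left(-4 + 6\right) = 2 C 2 = 4 C$)
$W{\left(a \right)} = - \frac{3}{5}$ ($W{\left(a \right)} = - \frac{0 - -3}{5} = - \frac{0 + 3}{5} = \left(- \frac{1}{5}\right) 3 = - \frac{3}{5}$)
$B = 3$
$\sqrt{W{\left(A \right)} + V{\left(3 \right)}} \left(-3\right) B = \sqrt{- \frac{3}{5} + 4 \cdot 3} \left(-3\right) 3 = \sqrt{- \frac{3}{5} + 12} \left(-3\right) 3 = \sqrt{\frac{57}{5}} \left(-3\right) 3 = \frac{\sqrt{285}}{5} \left(-3\right) 3 = - \frac{3 \sqrt{285}}{5} \cdot 3 = - \frac{9 \sqrt{285}}{5}$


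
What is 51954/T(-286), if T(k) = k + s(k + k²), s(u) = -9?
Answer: -51954/295 ≈ -176.12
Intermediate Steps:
T(k) = -9 + k (T(k) = k - 9 = -9 + k)
51954/T(-286) = 51954/(-9 - 286) = 51954/(-295) = 51954*(-1/295) = -51954/295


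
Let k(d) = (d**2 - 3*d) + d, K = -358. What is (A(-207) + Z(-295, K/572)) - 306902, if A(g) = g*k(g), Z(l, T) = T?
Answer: -2649030277/286 ≈ -9.2623e+6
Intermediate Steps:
k(d) = d**2 - 2*d
A(g) = g**2*(-2 + g) (A(g) = g*(g*(-2 + g)) = g**2*(-2 + g))
(A(-207) + Z(-295, K/572)) - 306902 = ((-207)**2*(-2 - 207) - 358/572) - 306902 = (42849*(-209) - 358*1/572) - 306902 = (-8955441 - 179/286) - 306902 = -2561256305/286 - 306902 = -2649030277/286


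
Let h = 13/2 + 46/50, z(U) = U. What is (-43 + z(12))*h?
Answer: -11501/50 ≈ -230.02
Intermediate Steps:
h = 371/50 (h = 13*(1/2) + 46*(1/50) = 13/2 + 23/25 = 371/50 ≈ 7.4200)
(-43 + z(12))*h = (-43 + 12)*(371/50) = -31*371/50 = -11501/50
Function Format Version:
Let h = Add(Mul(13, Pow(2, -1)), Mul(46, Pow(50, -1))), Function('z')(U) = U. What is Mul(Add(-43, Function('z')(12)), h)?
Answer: Rational(-11501, 50) ≈ -230.02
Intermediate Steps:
h = Rational(371, 50) (h = Add(Mul(13, Rational(1, 2)), Mul(46, Rational(1, 50))) = Add(Rational(13, 2), Rational(23, 25)) = Rational(371, 50) ≈ 7.4200)
Mul(Add(-43, Function('z')(12)), h) = Mul(Add(-43, 12), Rational(371, 50)) = Mul(-31, Rational(371, 50)) = Rational(-11501, 50)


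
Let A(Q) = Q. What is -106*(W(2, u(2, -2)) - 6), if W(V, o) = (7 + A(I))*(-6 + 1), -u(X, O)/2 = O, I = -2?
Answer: 3286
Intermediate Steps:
u(X, O) = -2*O
W(V, o) = -25 (W(V, o) = (7 - 2)*(-6 + 1) = 5*(-5) = -25)
-106*(W(2, u(2, -2)) - 6) = -106*(-25 - 6) = -106*(-31) = 3286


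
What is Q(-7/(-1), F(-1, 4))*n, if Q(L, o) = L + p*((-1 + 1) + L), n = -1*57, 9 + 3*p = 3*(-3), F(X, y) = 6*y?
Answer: 1995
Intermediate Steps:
p = -6 (p = -3 + (3*(-3))/3 = -3 + (⅓)*(-9) = -3 - 3 = -6)
n = -57
Q(L, o) = -5*L (Q(L, o) = L - 6*((-1 + 1) + L) = L - 6*(0 + L) = L - 6*L = -5*L)
Q(-7/(-1), F(-1, 4))*n = -(-35)/(-1)*(-57) = -(-35)*(-1)*(-57) = -5*7*(-57) = -35*(-57) = 1995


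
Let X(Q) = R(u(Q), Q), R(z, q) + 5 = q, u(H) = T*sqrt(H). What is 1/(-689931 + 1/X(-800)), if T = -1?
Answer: -805/555394456 ≈ -1.4494e-6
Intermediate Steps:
u(H) = -sqrt(H)
R(z, q) = -5 + q
X(Q) = -5 + Q
1/(-689931 + 1/X(-800)) = 1/(-689931 + 1/(-5 - 800)) = 1/(-689931 + 1/(-805)) = 1/(-689931 - 1/805) = 1/(-555394456/805) = -805/555394456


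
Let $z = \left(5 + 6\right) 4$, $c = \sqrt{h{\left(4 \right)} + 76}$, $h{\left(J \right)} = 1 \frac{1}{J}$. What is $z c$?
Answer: $22 \sqrt{305} \approx 384.21$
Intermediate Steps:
$h{\left(J \right)} = \frac{1}{J}$
$c = \frac{\sqrt{305}}{2}$ ($c = \sqrt{\frac{1}{4} + 76} = \sqrt{\frac{305}{4}} = \frac{\sqrt{305}}{2} \approx 8.7321$)
$z = 44$ ($z = 11 \cdot 4 = 44$)
$z c = 44 \frac{\sqrt{305}}{2} = 22 \sqrt{305}$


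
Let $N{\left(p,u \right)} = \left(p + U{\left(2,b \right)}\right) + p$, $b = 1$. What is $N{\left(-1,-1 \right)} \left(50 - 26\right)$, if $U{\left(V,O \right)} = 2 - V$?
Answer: $-48$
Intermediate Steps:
$N{\left(p,u \right)} = 2 p$ ($N{\left(p,u \right)} = \left(p + \left(2 - 2\right)\right) + p = \left(p + 0\right) + p = p + p = 2 p$)
$N{\left(-1,-1 \right)} \left(50 - 26\right) = 2 \left(-1\right) \left(50 - 26\right) = \left(-2\right) 24 = -48$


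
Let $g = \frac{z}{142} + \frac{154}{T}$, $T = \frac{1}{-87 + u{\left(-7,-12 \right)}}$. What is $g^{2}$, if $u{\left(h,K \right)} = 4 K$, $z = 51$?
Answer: $\frac{8715065632641}{20164} \approx 4.3221 \cdot 10^{8}$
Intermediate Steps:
$T = - \frac{1}{135}$ ($T = \frac{1}{-87 + 4 \left(-12\right)} = \frac{1}{-87 - 48} = \frac{1}{-135} = - \frac{1}{135} \approx -0.0074074$)
$g = - \frac{2952129}{142}$ ($g = \frac{51}{142} + \frac{154}{- \frac{1}{135}} = 51 \cdot \frac{1}{142} + 154 \left(-135\right) = \frac{51}{142} - 20790 = - \frac{2952129}{142} \approx -20790.0$)
$g^{2} = \left(- \frac{2952129}{142}\right)^{2} = \frac{8715065632641}{20164}$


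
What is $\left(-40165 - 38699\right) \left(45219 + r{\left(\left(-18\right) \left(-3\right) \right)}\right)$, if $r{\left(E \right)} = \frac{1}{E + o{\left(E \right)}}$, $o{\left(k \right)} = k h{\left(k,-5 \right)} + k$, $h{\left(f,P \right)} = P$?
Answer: $- \frac{96286069688}{27} \approx -3.5661 \cdot 10^{9}$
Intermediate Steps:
$o{\left(k \right)} = - 4 k$ ($o{\left(k \right)} = k \left(-5\right) + k = - 5 k + k = - 4 k$)
$r{\left(E \right)} = - \frac{1}{3 E}$ ($r{\left(E \right)} = \frac{1}{E - 4 E} = \frac{1}{\left(-3\right) E} = - \frac{1}{3 E}$)
$\left(-40165 - 38699\right) \left(45219 + r{\left(\left(-18\right) \left(-3\right) \right)}\right) = \left(-40165 - 38699\right) \left(45219 - \frac{1}{3 \left(\left(-18\right) \left(-3\right)\right)}\right) = - 78864 \left(45219 - \frac{1}{3 \cdot 54}\right) = - 78864 \left(45219 - \frac{1}{162}\right) = \left(-78864\right) \frac{7325477}{162} = - \frac{96286069688}{27}$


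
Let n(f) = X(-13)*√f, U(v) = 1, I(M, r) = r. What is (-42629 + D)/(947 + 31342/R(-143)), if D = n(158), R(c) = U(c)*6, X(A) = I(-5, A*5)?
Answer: -127887/18512 - 15*√158/1424 ≈ -7.0407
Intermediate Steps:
X(A) = 5*A (X(A) = A*5 = 5*A)
R(c) = 6 (R(c) = 1*6 = 6)
n(f) = -65*√f (n(f) = (5*(-13))*√f = -65*√f)
D = -65*√158 ≈ -817.04
(-42629 + D)/(947 + 31342/R(-143)) = (-42629 - 65*√158)/(947 + 31342/6) = (-42629 - 65*√158)/(947 + 31342*(⅙)) = (-42629 - 65*√158)/(947 + 15671/3) = (-42629 - 65*√158)/(18512/3) = (-42629 - 65*√158)*(3/18512) = -127887/18512 - 15*√158/1424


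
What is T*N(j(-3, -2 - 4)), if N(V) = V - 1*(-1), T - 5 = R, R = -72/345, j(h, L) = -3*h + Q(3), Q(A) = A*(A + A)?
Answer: 15428/115 ≈ 134.16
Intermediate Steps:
Q(A) = 2*A² (Q(A) = A*(2*A) = 2*A²)
j(h, L) = 18 - 3*h (j(h, L) = -3*h + 2*3² = -3*h + 2*9 = -3*h + 18 = 18 - 3*h)
R = -24/115 (R = -72*1/345 = -24/115 ≈ -0.20870)
T = 551/115 (T = 5 - 24/115 = 551/115 ≈ 4.7913)
N(V) = 1 + V (N(V) = V + 1 = 1 + V)
T*N(j(-3, -2 - 4)) = 551*(1 + (18 - 3*(-3)))/115 = 551*(1 + (18 + 9))/115 = 551*(1 + 27)/115 = (551/115)*28 = 15428/115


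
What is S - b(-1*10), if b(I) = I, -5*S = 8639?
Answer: -8589/5 ≈ -1717.8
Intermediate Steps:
S = -8639/5 (S = -⅕*8639 = -8639/5 ≈ -1727.8)
S - b(-1*10) = -8639/5 - (-1)*10 = -8639/5 - 1*(-10) = -8639/5 + 10 = -8589/5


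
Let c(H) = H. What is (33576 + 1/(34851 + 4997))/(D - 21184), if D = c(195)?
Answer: -1337936449/836369672 ≈ -1.5997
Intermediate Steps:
D = 195
(33576 + 1/(34851 + 4997))/(D - 21184) = (33576 + 1/(34851 + 4997))/(195 - 21184) = (33576 + 1/39848)/(-20989) = (33576 + 1/39848)*(-1/20989) = (1337936449/39848)*(-1/20989) = -1337936449/836369672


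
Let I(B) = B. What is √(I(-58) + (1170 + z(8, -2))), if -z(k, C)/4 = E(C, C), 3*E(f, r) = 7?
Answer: 2*√2481/3 ≈ 33.206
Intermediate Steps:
E(f, r) = 7/3 (E(f, r) = (⅓)*7 = 7/3)
z(k, C) = -28/3 (z(k, C) = -4*7/3 = -28/3)
√(I(-58) + (1170 + z(8, -2))) = √(-58 + (1170 - 28/3)) = √(-58 + 3482/3) = √(3308/3) = 2*√2481/3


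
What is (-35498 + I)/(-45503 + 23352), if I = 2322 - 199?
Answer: 33375/22151 ≈ 1.5067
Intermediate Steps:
I = 2123
(-35498 + I)/(-45503 + 23352) = (-35498 + 2123)/(-45503 + 23352) = -33375/(-22151) = -33375*(-1/22151) = 33375/22151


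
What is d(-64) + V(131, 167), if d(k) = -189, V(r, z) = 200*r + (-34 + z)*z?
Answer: 48222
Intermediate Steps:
V(r, z) = 200*r + z*(-34 + z)
d(-64) + V(131, 167) = -189 + (167² - 34*167 + 200*131) = -189 + (27889 - 5678 + 26200) = -189 + 48411 = 48222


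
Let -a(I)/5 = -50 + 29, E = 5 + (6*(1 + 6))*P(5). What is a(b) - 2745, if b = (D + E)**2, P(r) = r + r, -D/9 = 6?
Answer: -2640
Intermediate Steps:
D = -54 (D = -9*6 = -54)
P(r) = 2*r
E = 425 (E = 5 + (6*(1 + 6))*(2*5) = 5 + (6*7)*10 = 5 + 42*10 = 5 + 420 = 425)
b = 137641 (b = (-54 + 425)**2 = 371**2 = 137641)
a(I) = 105 (a(I) = -5*(-50 + 29) = -5*(-21) = 105)
a(b) - 2745 = 105 - 2745 = -2640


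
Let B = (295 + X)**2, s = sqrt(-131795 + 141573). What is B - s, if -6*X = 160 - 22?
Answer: 73984 - sqrt(9778) ≈ 73885.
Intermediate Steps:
X = -23 (X = -(160 - 22)/6 = -1/6*138 = -23)
s = sqrt(9778) ≈ 98.884
B = 73984 (B = (295 - 23)**2 = 272**2 = 73984)
B - s = 73984 - sqrt(9778)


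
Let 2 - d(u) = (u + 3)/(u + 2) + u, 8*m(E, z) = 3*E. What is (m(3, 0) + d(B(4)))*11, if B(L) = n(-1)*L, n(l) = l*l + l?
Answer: 143/8 ≈ 17.875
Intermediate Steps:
n(l) = l + l² (n(l) = l² + l = l + l²)
m(E, z) = 3*E/8 (m(E, z) = (3*E)/8 = 3*E/8)
B(L) = 0 (B(L) = (-(1 - 1))*L = (-1*0)*L = 0*L = 0)
d(u) = 2 - u - (3 + u)/(2 + u) (d(u) = 2 - ((u + 3)/(u + 2) + u) = 2 - ((3 + u)/(2 + u) + u) = 2 - (u + (3 + u)/(2 + u)) = 2 + (-u - (3 + u)/(2 + u)) = 2 - u - (3 + u)/(2 + u))
(m(3, 0) + d(B(4)))*11 = ((3/8)*3 + (1 - 1*0 - 1*0²)/(2 + 0))*11 = (9/8 + (1 + 0 - 1*0)/2)*11 = (9/8 + (1 + 0 + 0)/2)*11 = (9/8 + (½)*1)*11 = (9/8 + ½)*11 = (13/8)*11 = 143/8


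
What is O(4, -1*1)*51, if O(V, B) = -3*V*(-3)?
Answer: 1836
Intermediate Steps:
O(V, B) = 9*V
O(4, -1*1)*51 = (9*4)*51 = 36*51 = 1836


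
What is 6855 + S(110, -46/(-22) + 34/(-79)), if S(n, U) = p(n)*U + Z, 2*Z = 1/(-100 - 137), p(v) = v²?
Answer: 12773069/474 ≈ 26947.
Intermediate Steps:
Z = -1/474 (Z = 1/(2*(-100 - 137)) = (½)/(-237) = (½)*(-1/237) = -1/474 ≈ -0.0021097)
S(n, U) = -1/474 + U*n² (S(n, U) = n²*U - 1/474 = U*n² - 1/474 = -1/474 + U*n²)
6855 + S(110, -46/(-22) + 34/(-79)) = 6855 + (-1/474 + (-46/(-22) + 34/(-79))*110²) = 6855 + (-1/474 + (-46*(-1/22) + 34*(-1/79))*12100) = 6855 + (-1/474 + (23/11 - 34/79)*12100) = 6855 + (-1/474 + (1443/869)*12100) = 6855 + (-1/474 + 1587300/79) = 6855 + 9523799/474 = 12773069/474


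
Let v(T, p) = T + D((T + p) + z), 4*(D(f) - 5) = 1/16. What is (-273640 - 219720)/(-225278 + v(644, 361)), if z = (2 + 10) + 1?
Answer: 6315008/2875251 ≈ 2.1963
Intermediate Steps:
z = 13 (z = 12 + 1 = 13)
D(f) = 321/64 (D(f) = 5 + (¼)/16 = 5 + (¼)*(1/16) = 5 + 1/64 = 321/64)
v(T, p) = 321/64 + T (v(T, p) = T + 321/64 = 321/64 + T)
(-273640 - 219720)/(-225278 + v(644, 361)) = (-273640 - 219720)/(-225278 + (321/64 + 644)) = -493360/(-225278 + 41537/64) = -493360/(-14376255/64) = -493360*(-64/14376255) = 6315008/2875251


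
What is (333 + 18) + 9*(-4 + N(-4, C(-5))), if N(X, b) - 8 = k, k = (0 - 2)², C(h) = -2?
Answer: 423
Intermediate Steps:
k = 4 (k = (-2)² = 4)
N(X, b) = 12 (N(X, b) = 8 + 4 = 12)
(333 + 18) + 9*(-4 + N(-4, C(-5))) = (333 + 18) + 9*(-4 + 12) = 351 + 9*8 = 351 + 72 = 423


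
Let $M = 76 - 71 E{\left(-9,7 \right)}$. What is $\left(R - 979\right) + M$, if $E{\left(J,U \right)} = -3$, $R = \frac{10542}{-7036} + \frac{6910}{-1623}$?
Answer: $- \frac{3972566873}{5709714} \approx -695.76$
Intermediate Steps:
$R = - \frac{32864213}{5709714}$ ($R = 10542 \left(- \frac{1}{7036}\right) + 6910 \left(- \frac{1}{1623}\right) = - \frac{5271}{3518} - \frac{6910}{1623} = - \frac{32864213}{5709714} \approx -5.7558$)
$M = 289$ ($M = 76 - -213 = 76 + 213 = 289$)
$\left(R - 979\right) + M = \left(- \frac{32864213}{5709714} - 979\right) + 289 = - \frac{5622674219}{5709714} + 289 = - \frac{3972566873}{5709714}$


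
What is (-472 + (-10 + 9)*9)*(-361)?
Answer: 173641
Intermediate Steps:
(-472 + (-10 + 9)*9)*(-361) = (-472 - 1*9)*(-361) = (-472 - 9)*(-361) = -481*(-361) = 173641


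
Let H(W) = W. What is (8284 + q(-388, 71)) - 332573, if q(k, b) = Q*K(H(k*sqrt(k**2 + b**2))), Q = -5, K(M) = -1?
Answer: -324284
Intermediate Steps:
q(k, b) = 5 (q(k, b) = -5*(-1) = 5)
(8284 + q(-388, 71)) - 332573 = (8284 + 5) - 332573 = 8289 - 332573 = -324284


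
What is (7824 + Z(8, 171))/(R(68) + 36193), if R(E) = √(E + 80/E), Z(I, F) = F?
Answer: 4919171595/22268864057 - 111930*√102/22268864057 ≈ 0.22085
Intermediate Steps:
(7824 + Z(8, 171))/(R(68) + 36193) = (7824 + 171)/(√(68 + 80/68) + 36193) = 7995/(√(68 + 80*(1/68)) + 36193) = 7995/(√(68 + 20/17) + 36193) = 7995/(√(1176/17) + 36193) = 7995/(14*√102/17 + 36193) = 7995/(36193 + 14*√102/17)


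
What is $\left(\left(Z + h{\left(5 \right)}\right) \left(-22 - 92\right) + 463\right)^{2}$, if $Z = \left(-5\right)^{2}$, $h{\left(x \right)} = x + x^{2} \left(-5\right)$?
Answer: $127531849$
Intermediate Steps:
$h{\left(x \right)} = x - 5 x^{2}$
$Z = 25$
$\left(\left(Z + h{\left(5 \right)}\right) \left(-22 - 92\right) + 463\right)^{2} = \left(\left(25 + 5 \left(1 - 25\right)\right) \left(-22 - 92\right) + 463\right)^{2} = \left(\left(25 + 5 \left(1 - 25\right)\right) \left(-114\right) + 463\right)^{2} = \left(\left(25 + 5 \left(-24\right)\right) \left(-114\right) + 463\right)^{2} = \left(\left(25 - 120\right) \left(-114\right) + 463\right)^{2} = \left(\left(-95\right) \left(-114\right) + 463\right)^{2} = \left(10830 + 463\right)^{2} = 11293^{2} = 127531849$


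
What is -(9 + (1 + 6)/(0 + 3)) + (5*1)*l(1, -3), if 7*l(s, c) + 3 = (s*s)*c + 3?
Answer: -283/21 ≈ -13.476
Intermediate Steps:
l(s, c) = c*s²/7 (l(s, c) = -3/7 + ((s*s)*c + 3)/7 = -3/7 + (s²*c + 3)/7 = -3/7 + (c*s² + 3)/7 = -3/7 + (3 + c*s²)/7 = -3/7 + (3/7 + c*s²/7) = c*s²/7)
-(9 + (1 + 6)/(0 + 3)) + (5*1)*l(1, -3) = -(9 + (1 + 6)/(0 + 3)) + (5*1)*((⅐)*(-3)*1²) = -(9 + 7/3) + 5*((⅐)*(-3)*1) = -(9 + 7*(⅓)) + 5*(-3/7) = -(9 + 7/3) - 15/7 = -1*34/3 - 15/7 = -34/3 - 15/7 = -283/21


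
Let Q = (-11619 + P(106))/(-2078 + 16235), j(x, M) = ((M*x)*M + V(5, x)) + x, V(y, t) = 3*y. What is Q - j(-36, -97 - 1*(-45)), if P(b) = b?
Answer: 1378384792/14157 ≈ 97364.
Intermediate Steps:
j(x, M) = 15 + x + x*M**2 (j(x, M) = ((M*x)*M + 3*5) + x = (x*M**2 + 15) + x = (15 + x*M**2) + x = 15 + x + x*M**2)
Q = -11513/14157 (Q = (-11619 + 106)/(-2078 + 16235) = -11513/14157 ≈ -0.81324)
Q - j(-36, -97 - 1*(-45)) = -11513/14157 - (15 - 36 - 36*(-97 - 1*(-45))**2) = -11513/14157 - (15 - 36 - 36*(-97 + 45)**2) = -11513/14157 - (15 - 36 - 36*(-52)**2) = -11513/14157 - (15 - 36 - 36*2704) = -11513/14157 - (15 - 36 - 97344) = -11513/14157 - 1*(-97365) = -11513/14157 + 97365 = 1378384792/14157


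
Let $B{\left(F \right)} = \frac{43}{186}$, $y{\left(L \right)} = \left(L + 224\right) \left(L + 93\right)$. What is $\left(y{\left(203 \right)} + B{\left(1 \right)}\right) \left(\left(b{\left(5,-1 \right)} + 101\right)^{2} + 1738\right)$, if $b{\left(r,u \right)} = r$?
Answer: $\frac{152502591085}{93} \approx 1.6398 \cdot 10^{9}$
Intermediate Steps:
$y{\left(L \right)} = \left(93 + L\right) \left(224 + L\right)$ ($y{\left(L \right)} = \left(224 + L\right) \left(93 + L\right) = \left(93 + L\right) \left(224 + L\right)$)
$B{\left(F \right)} = \frac{43}{186}$ ($B{\left(F \right)} = 43 \cdot \frac{1}{186} = \frac{43}{186}$)
$\left(y{\left(203 \right)} + B{\left(1 \right)}\right) \left(\left(b{\left(5,-1 \right)} + 101\right)^{2} + 1738\right) = \left(\left(20832 + 203^{2} + 317 \cdot 203\right) + \frac{43}{186}\right) \left(\left(5 + 101\right)^{2} + 1738\right) = \left(\left(20832 + 41209 + 64351\right) + \frac{43}{186}\right) \left(106^{2} + 1738\right) = \left(126392 + \frac{43}{186}\right) \left(11236 + 1738\right) = \frac{23508955}{186} \cdot 12974 = \frac{152502591085}{93}$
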